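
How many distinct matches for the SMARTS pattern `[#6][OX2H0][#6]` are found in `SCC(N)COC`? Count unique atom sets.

[#6][OX2H0][#6] is the SMARTS for an ether: an aliphatic oxygen bridging two carbons with no H on the oxygen.
Exactly one fragment in the molecule meets all constraints, giving 1 match.

1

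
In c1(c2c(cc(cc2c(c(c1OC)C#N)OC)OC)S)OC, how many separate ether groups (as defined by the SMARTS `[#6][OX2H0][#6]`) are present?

[#6][OX2H0][#6] is the SMARTS for an ether: an aliphatic oxygen bridging two carbons with no H on the oxygen.
The molecule carries 4 separate instances of a methoxy ether (-OCH3) meeting every constraint; each maps to a distinct set of atoms, giving 4 matches.

4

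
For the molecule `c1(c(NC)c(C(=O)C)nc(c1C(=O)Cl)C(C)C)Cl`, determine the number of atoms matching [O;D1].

Check the 18 heavy atoms by environment: 1× n (aromatic, D2) → no; 5× c (aromatic, D3) → no; 2× Cl (D1) → no; 3× C (D3) → no; 2× O (D1) → match; 1× N (D2) → no; 4× C (D1) → no.
That gives 2 matching atoms.

2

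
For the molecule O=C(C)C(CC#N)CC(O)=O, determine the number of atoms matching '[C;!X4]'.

3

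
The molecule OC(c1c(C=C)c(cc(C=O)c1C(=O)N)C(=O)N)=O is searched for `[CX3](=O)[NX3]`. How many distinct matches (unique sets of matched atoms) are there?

[CX3](=O)[NX3] is the SMARTS for an amide: a carbonyl carbon bonded to a trivalent nitrogen.
The molecule carries 2 separate instances of a primary amide (-C(=O)NH2) meeting every constraint; each maps to a distinct set of atoms, giving 2 matches.

2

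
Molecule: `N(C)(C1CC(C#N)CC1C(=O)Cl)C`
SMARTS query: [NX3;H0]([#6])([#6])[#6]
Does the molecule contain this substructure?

Yes

The pattern [NX3;H0]([#6])([#6])[#6] describes a trivalent nitrogen with no H, bonded to three carbons — a tertiary amine.
The molecule carries a dimethylamino group (-N(CH3)2), whose atoms satisfy every constraint of the query, so the pattern matches.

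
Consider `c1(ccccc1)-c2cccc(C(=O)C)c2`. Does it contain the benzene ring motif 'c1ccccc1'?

Yes

The pattern c1ccccc1 describes six aromatic carbons in a ring — a benzene ring.
The molecule carries a phenyl ring, whose atoms satisfy every constraint of the query, so the pattern matches.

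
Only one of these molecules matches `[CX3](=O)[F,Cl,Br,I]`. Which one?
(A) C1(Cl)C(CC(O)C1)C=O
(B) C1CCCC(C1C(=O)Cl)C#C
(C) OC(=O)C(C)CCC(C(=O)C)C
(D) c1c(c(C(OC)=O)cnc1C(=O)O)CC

[CX3](=O)[F,Cl,Br,I] describes a carbonyl carbon bonded to a halogen (an acyl halide).
(A) has a chloro substituent but the Cl is not on a carbonyl carbon.
(B) contains an acyl chloride (-C(=O)Cl), which satisfies every atom and bond constraint.
(C) has a carboxylic acid group (-C(=O)OH) but the carbonyl is bonded to -OH, not to a halogen.
(D) has a methyl-ester group (-C(=O)OCH3) but the carbonyl is bonded to -O-C, not to a halogen.
So the answer is (B).

B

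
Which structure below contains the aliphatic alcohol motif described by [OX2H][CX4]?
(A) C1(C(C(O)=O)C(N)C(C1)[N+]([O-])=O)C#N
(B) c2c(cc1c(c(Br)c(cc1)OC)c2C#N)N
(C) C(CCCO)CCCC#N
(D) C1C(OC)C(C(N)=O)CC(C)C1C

[OX2H][CX4] describes a hydroxyl oxygen bound to an sp3 (X4) carbon (an aliphatic alcohol).
(A) has a carboxylic acid group (-C(=O)OH) but the -OH is on a CX3 carbonyl carbon, not a CX4 carbon.
(B) has a methoxy ether (-OCH3) but the oxygen has H0 (ether), not H1.
(C) contains a hydroxyl group (-OH), which satisfies every atom and bond constraint.
(D) has a methoxy ether (-OCH3) but the oxygen has H0 (ether), not H1.
So the answer is (C).

C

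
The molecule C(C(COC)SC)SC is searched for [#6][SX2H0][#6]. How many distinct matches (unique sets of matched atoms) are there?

2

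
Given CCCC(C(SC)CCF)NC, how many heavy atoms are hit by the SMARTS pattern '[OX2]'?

The query [OX2] means: aliphatic oxygen with two total connections — ether, hydroxyl, or ester single-bond O.
Check the 12 heavy atoms by environment: 9× C (X4) → no; 1× S (X2) → no; 1× F (X1) → no; 1× N (X3) → no.
No environment satisfies the query, so 0 matching atoms.

0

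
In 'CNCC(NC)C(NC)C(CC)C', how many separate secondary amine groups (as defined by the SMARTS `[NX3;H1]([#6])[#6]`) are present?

3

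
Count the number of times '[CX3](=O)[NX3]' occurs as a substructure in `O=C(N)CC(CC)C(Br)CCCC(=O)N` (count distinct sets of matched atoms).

2

[CX3](=O)[NX3] is the SMARTS for an amide: a carbonyl carbon bonded to a trivalent nitrogen.
The molecule carries 2 separate instances of a primary amide (-C(=O)NH2) meeting every constraint; each maps to a distinct set of atoms, giving 2 matches.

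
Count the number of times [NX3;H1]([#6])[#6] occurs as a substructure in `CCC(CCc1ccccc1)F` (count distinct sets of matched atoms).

[NX3;H1]([#6])[#6] is the SMARTS for a secondary amine: a trivalent nitrogen with one H, bonded to two carbons.
No fragment in the molecule satisfies every constraint, giving 0 matches.

0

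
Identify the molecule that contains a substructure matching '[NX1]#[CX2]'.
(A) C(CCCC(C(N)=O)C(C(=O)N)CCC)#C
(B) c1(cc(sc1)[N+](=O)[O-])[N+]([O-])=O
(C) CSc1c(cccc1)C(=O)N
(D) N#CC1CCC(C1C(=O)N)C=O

D

[NX1]#[CX2] describes a nitrogen triple-bonded to a two-connected carbon (a nitrile).
(A) has a primary amide (-C(=O)NH2) but the nitrogen is NX3, not NX1.
(B) has a nitro group (-[N+](=O)[O-]) but there is no C#N triple bond.
(C) has a primary amide (-C(=O)NH2) but the nitrogen is NX3, not NX1.
(D) contains a nitrile (-C#N), which satisfies every atom and bond constraint.
So the answer is (D).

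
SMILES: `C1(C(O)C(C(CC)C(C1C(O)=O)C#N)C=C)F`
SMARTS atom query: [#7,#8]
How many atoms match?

The query [#7,#8] means: nitrogen or oxygen (comma = OR).
Check the 17 heavy atoms by environment: 12× C → no; 3× O → match; 1× F → no; 1× N → match.
Summing the matching environments: 3 + 1 = 4 matching atoms.

4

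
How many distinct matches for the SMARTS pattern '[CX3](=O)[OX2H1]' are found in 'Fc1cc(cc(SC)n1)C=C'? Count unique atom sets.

0

[CX3](=O)[OX2H1] is the SMARTS for a carboxylic acid: an sp2 carbon double-bonded to O and single-bonded to an -OH oxygen.
No fragment in the molecule satisfies every constraint, giving 0 matches.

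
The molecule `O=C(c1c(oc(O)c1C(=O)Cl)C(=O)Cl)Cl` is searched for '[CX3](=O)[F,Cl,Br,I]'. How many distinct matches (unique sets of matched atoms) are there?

3

[CX3](=O)[F,Cl,Br,I] is the SMARTS for an acyl halide: a carbonyl carbon bonded to a halogen.
The molecule carries 3 separate instances of an acyl chloride (-C(=O)Cl) meeting every constraint; each maps to a distinct set of atoms, giving 3 matches.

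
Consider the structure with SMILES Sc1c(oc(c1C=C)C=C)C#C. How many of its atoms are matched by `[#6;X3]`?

8

The query [#6;X3] means: any carbon (aromatic or not) with three total connections.
Check the 12 heavy atoms by environment: 1× o (aromatic, X2) → no; 4× c (aromatic, X3) → match; 2× C (X2) → no; 1× S (X2) → no; 4× C (X3) → match.
Summing the matching environments: 4 + 4 = 8 matching atoms.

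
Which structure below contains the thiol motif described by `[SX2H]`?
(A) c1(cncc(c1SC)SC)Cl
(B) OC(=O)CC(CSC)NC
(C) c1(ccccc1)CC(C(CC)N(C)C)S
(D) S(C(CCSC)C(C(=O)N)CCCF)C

C

[SX2H] describes an aliphatic sulfur with two connections, one being H (a thiol).
(A) has a methylthio ether (-SCH3) but the sulfur has H0 (bonded to two carbons), not H1.
(B) has a methylthio ether (-SCH3) but the sulfur has H0 (bonded to two carbons), not H1.
(C) contains a thiol (-SH), which satisfies every atom and bond constraint.
(D) has a methylthio ether (-SCH3) but the sulfur has H0 (bonded to two carbons), not H1.
So the answer is (C).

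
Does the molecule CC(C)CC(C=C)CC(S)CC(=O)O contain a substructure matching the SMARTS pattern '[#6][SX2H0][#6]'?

No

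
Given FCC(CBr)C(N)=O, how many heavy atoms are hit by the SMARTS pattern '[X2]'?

0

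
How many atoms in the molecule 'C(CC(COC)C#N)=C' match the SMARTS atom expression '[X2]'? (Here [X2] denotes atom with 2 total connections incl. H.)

2

Check the 9 heavy atoms by environment: 4× C (X4) → no; 2× C (X3) → no; 1× O (X2) → match; 1× C (X2) → match; 1× N (X1) → no.
Summing the matching environments: 1 + 1 = 2 matching atoms.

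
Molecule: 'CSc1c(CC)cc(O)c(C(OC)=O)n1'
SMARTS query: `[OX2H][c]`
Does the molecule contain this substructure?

Yes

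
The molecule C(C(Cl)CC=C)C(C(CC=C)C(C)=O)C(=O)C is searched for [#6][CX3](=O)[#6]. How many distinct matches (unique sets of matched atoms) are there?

2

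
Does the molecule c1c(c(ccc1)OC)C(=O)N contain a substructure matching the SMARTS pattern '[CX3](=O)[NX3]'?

Yes

The pattern [CX3](=O)[NX3] describes a carbonyl carbon bonded to a trivalent nitrogen — an amide.
The molecule carries a primary amide (-C(=O)NH2), whose atoms satisfy every constraint of the query, so the pattern matches.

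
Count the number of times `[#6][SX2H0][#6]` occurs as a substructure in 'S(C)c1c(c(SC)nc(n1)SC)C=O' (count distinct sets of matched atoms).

[#6][SX2H0][#6] is the SMARTS for a thioether: an aliphatic sulfur bridging two carbons with no H on the sulfur.
The molecule carries 3 separate instances of a methylthio ether (-SCH3) meeting every constraint; each maps to a distinct set of atoms, giving 3 matches.

3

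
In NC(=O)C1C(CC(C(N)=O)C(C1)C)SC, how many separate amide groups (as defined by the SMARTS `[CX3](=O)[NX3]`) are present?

2

[CX3](=O)[NX3] is the SMARTS for an amide: a carbonyl carbon bonded to a trivalent nitrogen.
The molecule carries 2 separate instances of a primary amide (-C(=O)NH2) meeting every constraint; each maps to a distinct set of atoms, giving 2 matches.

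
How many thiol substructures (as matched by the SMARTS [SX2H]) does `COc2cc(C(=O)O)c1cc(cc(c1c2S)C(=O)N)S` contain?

[SX2H] is the SMARTS for a thiol: an aliphatic sulfur with two connections, one being H.
The molecule carries 2 separate instances of a thiol (-SH) meeting every constraint; each maps to a distinct set of atoms, giving 2 matches.

2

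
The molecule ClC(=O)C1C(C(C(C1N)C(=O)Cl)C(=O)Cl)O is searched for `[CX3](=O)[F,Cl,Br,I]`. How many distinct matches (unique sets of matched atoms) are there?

3

[CX3](=O)[F,Cl,Br,I] is the SMARTS for an acyl halide: a carbonyl carbon bonded to a halogen.
The molecule carries 3 separate instances of an acyl chloride (-C(=O)Cl) meeting every constraint; each maps to a distinct set of atoms, giving 3 matches.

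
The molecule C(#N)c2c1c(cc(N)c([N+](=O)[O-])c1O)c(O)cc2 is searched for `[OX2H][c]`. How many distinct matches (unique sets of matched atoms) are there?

2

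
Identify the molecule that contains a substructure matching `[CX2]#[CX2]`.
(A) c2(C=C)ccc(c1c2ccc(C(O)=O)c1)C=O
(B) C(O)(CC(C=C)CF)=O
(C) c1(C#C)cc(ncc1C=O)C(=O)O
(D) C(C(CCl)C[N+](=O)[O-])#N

C

[CX2]#[CX2] describes a carbon-carbon triple bond (an alkyne).
(A) has a vinyl group (-CH=CH2) but the C=C is a double bond; both carbons are CX3, not CX2.
(B) has a vinyl group (-CH=CH2) but the C=C is a double bond; both carbons are CX3, not CX2.
(C) contains an ethynyl group (-C#CH), which satisfies every atom and bond constraint.
(D) has a nitrile (-C#N) but the triple bond is C#N, not C#C.
So the answer is (C).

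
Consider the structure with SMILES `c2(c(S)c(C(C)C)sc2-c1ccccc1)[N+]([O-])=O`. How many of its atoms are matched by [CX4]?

The query [CX4] means: C with X4: aliphatic carbon with exactly 4 total connections (bonds + H).
Check the 18 heavy atoms by environment: 1× s (aromatic, X2) → no; 10× c (aromatic, X3) → no; 1× N (charge +1, X3) → no; 1× O (charge -1, X1) → no; 1× O (X1) → no; 1× S (X2) → no; 3× C (X4) → match.
That gives 3 matching atoms.

3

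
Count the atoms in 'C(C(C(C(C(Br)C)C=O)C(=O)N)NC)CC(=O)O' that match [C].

11

The query [C] means: uppercase C matches aliphatic (non-aromatic) carbon only.
Check the 18 heavy atoms by environment: 11× C → match; 4× O → no; 2× N → no; 1× Br → no.
That gives 11 matching atoms.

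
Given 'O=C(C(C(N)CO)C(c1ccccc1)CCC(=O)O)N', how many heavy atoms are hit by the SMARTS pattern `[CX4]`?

6

The query [CX4] means: C with X4: aliphatic carbon with exactly 4 total connections (bonds + H).
Check the 20 heavy atoms by environment: 6× C (X4) → match; 6× c (aromatic, X3) → no; 2× N (X3) → no; 2× C (X3) → no; 2× O (X1) → no; 2× O (X2) → no.
That gives 6 matching atoms.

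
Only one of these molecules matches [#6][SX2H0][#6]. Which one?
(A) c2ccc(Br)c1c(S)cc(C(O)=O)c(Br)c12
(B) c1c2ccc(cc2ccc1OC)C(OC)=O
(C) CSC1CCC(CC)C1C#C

[#6][SX2H0][#6] describes an aliphatic sulfur bridging two carbons with no H on the sulfur (a thioether).
(A) has a thiol (-SH) but the sulfur has H1, not H0 bridging two carbons.
(B) has a methoxy ether (-OCH3) but the bridging atom is O, not S.
(C) contains a methylthio ether (-SCH3), which satisfies every atom and bond constraint.
So the answer is (C).

C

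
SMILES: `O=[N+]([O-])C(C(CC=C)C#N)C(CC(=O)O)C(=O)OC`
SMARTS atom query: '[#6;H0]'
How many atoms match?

The query [#6;H0] means: any carbon with no attached hydrogen.
Check the 19 heavy atoms by environment: 3× C (H2) → no; 4× C (H1) → no; 3× C (H0) → match; 4× O (H0) → no; 1× C (H3) → no; 1× O (H1) → no; 1× N (charge +1, H0) → no; 1× O (charge -1, H0) → no; 1× N (H0) → no.
That gives 3 matching atoms.

3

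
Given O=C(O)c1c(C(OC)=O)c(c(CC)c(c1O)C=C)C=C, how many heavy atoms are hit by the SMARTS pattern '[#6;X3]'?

12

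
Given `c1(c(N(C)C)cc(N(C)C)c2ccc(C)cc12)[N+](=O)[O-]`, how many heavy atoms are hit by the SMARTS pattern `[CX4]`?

5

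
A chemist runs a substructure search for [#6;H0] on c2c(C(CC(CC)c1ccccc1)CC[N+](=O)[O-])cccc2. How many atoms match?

2

The query [#6;H0] means: any carbon with no attached hydrogen.
Check the 22 heavy atoms by environment: 1× C (H3) → no; 4× C (H2) → no; 2× C (H1) → no; 2× c (aromatic, H0) → match; 10× c (aromatic, H1) → no; 1× N (charge +1, H0) → no; 1× O (charge -1, H0) → no; 1× O (H0) → no.
That gives 2 matching atoms.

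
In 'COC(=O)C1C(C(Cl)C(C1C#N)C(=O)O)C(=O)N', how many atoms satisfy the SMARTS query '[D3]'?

8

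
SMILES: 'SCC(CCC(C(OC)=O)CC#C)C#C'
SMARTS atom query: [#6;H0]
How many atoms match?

3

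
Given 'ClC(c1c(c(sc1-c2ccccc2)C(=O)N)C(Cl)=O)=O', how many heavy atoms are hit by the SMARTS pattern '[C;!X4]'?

3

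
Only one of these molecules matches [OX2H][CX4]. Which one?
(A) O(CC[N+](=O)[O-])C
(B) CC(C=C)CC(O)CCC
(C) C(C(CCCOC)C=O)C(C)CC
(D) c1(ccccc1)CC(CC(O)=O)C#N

[OX2H][CX4] describes a hydroxyl oxygen bound to an sp3 (X4) carbon (an aliphatic alcohol).
(A) has a methoxy ether (-OCH3) but the oxygen has H0 (ether), not H1.
(B) contains a hydroxyl group (-OH), which satisfies every atom and bond constraint.
(C) has a methoxy ether (-OCH3) but the oxygen has H0 (ether), not H1.
(D) has a carboxylic acid group (-C(=O)OH) but the -OH is on a CX3 carbonyl carbon, not a CX4 carbon.
So the answer is (B).

B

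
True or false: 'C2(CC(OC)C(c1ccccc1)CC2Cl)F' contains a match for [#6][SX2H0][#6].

False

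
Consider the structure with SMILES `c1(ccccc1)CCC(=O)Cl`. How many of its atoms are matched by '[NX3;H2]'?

0

The query [NX3;H2] means: aliphatic N with 3 total connections, two of them H — an -NH2 nitrogen (amine or amide).
Check the 11 heavy atoms by environment: 2× C (H2, X4) → no; 1× C (H0, X3) → no; 1× O (H0, X1) → no; 1× Cl (H0, X1) → no; 1× c (aromatic, H0, X3) → no; 5× c (aromatic, H1, X3) → no.
No environment satisfies the query, so 0 matching atoms.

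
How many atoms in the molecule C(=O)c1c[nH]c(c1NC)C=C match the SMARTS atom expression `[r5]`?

5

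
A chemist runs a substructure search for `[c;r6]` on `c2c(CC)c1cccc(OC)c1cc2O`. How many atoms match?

10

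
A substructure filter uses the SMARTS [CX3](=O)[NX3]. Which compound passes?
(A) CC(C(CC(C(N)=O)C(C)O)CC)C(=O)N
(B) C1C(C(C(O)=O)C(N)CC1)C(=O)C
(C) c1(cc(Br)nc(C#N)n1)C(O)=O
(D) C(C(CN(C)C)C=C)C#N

A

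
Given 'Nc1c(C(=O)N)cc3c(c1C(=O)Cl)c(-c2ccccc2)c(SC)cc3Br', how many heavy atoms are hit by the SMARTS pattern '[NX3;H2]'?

2

The query [NX3;H2] means: aliphatic N with 3 total connections, two of them H — an -NH2 nitrogen (amine or amide).
Check the 26 heavy atoms by environment: 9× c (aromatic, H0, X3) → no; 7× c (aromatic, H1, X3) → no; 2× C (H0, X3) → no; 2× O (H0, X1) → no; 1× Cl (H0, X1) → no; 1× Br (H0, X1) → no; 1× S (H0, X2) → no; 1× C (H3, X4) → no; 2× N (H2, X3) → match.
That gives 2 matching atoms.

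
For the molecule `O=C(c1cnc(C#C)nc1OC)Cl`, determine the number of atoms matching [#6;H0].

Check the 13 heavy atoms by environment: 2× n (aromatic, H0) → no; 3× c (aromatic, H0) → match; 1× c (aromatic, H1) → no; 2× C (H0) → match; 2× O (H0) → no; 1× Cl (H0) → no; 1× C (H1) → no; 1× C (H3) → no.
Summing the matching environments: 3 + 2 = 5 matching atoms.

5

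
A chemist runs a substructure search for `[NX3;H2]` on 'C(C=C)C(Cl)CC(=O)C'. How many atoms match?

0

The query [NX3;H2] means: aliphatic N with 3 total connections, two of them H — an -NH2 nitrogen (amine or amide).
Check the 9 heavy atoms by environment: 2× C (H2, X4) → no; 1× C (H1, X4) → no; 1× C (H0, X3) → no; 1× O (H0, X1) → no; 1× C (H3, X4) → no; 1× C (H1, X3) → no; 1× C (H2, X3) → no; 1× Cl (H0, X1) → no.
No environment satisfies the query, so 0 matching atoms.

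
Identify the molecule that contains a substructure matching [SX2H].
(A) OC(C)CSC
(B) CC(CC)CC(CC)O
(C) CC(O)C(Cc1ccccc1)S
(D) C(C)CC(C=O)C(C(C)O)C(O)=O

C

[SX2H] describes an aliphatic sulfur with two connections, one being H (a thiol).
(A) has a hydroxyl group (-OH) but it is an -OH, not an -SH.
(B) has a hydroxyl group (-OH) but it is an -OH, not an -SH.
(C) contains a thiol (-SH), which satisfies every atom and bond constraint.
(D) has a hydroxyl group (-OH) but it is an -OH, not an -SH.
So the answer is (C).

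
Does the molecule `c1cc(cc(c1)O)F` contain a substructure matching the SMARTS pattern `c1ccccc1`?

The pattern c1ccccc1 describes six aromatic carbons in a ring — a benzene ring.
The required atom environment is present in the molecule, so the pattern matches.

Yes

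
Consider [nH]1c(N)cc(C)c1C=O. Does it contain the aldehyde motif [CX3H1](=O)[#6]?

The pattern [CX3H1](=O)[#6] describes an sp2 carbon with one H, double-bonded to O and single-bonded to carbon — an aldehyde.
The molecule carries an aldehyde (-CHO), whose atoms satisfy every constraint of the query, so the pattern matches.

Yes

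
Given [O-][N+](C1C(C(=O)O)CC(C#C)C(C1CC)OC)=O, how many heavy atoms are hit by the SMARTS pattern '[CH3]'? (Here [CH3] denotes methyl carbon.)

The query [CH3] means: aliphatic carbon with exactly three hydrogens.
Check the 18 heavy atoms by environment: 6× C (H1) → no; 2× C (H2) → no; 2× C (H3) → match; 3× O (H0) → no; 2× C (H0) → no; 1× O (H1) → no; 1× N (charge +1, H0) → no; 1× O (charge -1, H0) → no.
That gives 2 matching atoms.

2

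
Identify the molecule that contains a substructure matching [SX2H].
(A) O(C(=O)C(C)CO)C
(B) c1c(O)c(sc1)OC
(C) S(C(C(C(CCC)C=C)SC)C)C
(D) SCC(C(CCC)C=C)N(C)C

D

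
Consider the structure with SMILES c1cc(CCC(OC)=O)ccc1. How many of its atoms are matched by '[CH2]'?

2

The query [CH2] means: aliphatic carbon with exactly two hydrogens.
Check the 12 heavy atoms by environment: 2× C (H2) → match; 1× C (H0) → no; 2× O (H0) → no; 1× C (H3) → no; 1× c (aromatic, H0) → no; 5× c (aromatic, H1) → no.
That gives 2 matching atoms.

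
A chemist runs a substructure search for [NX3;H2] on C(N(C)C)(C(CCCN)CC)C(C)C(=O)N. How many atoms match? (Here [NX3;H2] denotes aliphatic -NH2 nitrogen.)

The query [NX3;H2] means: aliphatic N with 3 total connections, two of them H — an -NH2 nitrogen (amine or amide).
Check the 16 heavy atoms by environment: 4× C (H2, X4) → no; 3× C (H1, X4) → no; 4× C (H3, X4) → no; 1× N (H0, X3) → no; 2× N (H2, X3) → match; 1× C (H0, X3) → no; 1× O (H0, X1) → no.
That gives 2 matching atoms.

2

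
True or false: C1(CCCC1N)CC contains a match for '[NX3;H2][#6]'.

True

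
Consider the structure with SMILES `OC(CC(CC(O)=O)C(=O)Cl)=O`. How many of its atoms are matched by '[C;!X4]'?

The query [C;!X4] means: aliphatic carbon that does not have four total connections.
Check the 12 heavy atoms by environment: 3× C (X4) → no; 3× C (X3) → match; 3× O (X1) → no; 2× O (X2) → no; 1× Cl (X1) → no.
That gives 3 matching atoms.

3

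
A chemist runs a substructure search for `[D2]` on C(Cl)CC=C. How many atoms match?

3

The query [D2] means: atom with exactly two heavy-atom neighbours.
Check the 5 heavy atoms by environment: 3× C (D2) → match; 1× C (D1) → no; 1× Cl (D1) → no.
That gives 3 matching atoms.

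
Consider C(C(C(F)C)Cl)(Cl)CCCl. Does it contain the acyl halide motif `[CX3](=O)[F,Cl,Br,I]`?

No

The pattern [CX3](=O)[F,Cl,Br,I] describes a carbonyl carbon bonded to a halogen — an acyl halide.
The closest candidate here is a chloro substituent, but the Cl is not on a carbonyl carbon. No other fragment satisfies the full query, so there is no match.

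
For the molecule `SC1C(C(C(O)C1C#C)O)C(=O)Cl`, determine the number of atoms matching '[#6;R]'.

5

The query [#6;R] means: carbon that is part of a ring.
Check the 13 heavy atoms by environment: 5× C (in 5-ring) → match; 1× S (acyclic) → no; 3× C (acyclic) → no; 3× O (acyclic) → no; 1× Cl (acyclic) → no.
That gives 5 matching atoms.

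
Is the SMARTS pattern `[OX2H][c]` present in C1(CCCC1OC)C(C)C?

No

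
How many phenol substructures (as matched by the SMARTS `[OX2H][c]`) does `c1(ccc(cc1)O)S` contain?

1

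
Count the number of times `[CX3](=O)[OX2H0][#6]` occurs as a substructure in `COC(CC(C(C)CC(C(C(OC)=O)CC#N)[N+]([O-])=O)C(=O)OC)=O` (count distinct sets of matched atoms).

3

[CX3](=O)[OX2H0][#6] is the SMARTS for an ester: a carbonyl carbon bonded to an oxygen that is itself bonded to carbon (no H on that O).
The molecule carries 3 separate instances of a methyl-ester group (-C(=O)OCH3) meeting every constraint; each maps to a distinct set of atoms, giving 3 matches.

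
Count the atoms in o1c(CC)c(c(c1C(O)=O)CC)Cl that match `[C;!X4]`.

1

The query [C;!X4] means: aliphatic carbon that does not have four total connections.
Check the 13 heavy atoms by environment: 1× o (aromatic, X2) → no; 4× c (aromatic, X3) → no; 4× C (X4) → no; 1× C (X3) → match; 1× O (X1) → no; 1× O (X2) → no; 1× Cl (X1) → no.
That gives 1 matching atom.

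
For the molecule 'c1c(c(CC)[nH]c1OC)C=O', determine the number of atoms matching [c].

4

The query [c] means: lowercase c matches aromatic carbon only.
Check the 11 heavy atoms by environment: 1× n (aromatic) → no; 4× c (aromatic) → match; 4× C → no; 2× O → no.
That gives 4 matching atoms.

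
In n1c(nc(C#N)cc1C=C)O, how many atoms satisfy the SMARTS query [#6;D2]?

3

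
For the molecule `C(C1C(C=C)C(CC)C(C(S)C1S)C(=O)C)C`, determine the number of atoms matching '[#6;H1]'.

7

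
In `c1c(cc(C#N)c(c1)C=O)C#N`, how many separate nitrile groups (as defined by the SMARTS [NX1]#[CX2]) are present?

[NX1]#[CX2] is the SMARTS for a nitrile: a nitrogen triple-bonded to a two-connected carbon.
The molecule carries 2 separate instances of a nitrile (-C#N) meeting every constraint; each maps to a distinct set of atoms, giving 2 matches.

2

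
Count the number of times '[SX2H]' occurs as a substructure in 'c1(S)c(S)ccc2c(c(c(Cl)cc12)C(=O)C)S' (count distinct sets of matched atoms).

3

[SX2H] is the SMARTS for a thiol: an aliphatic sulfur with two connections, one being H.
The molecule carries 3 separate instances of a thiol (-SH) meeting every constraint; each maps to a distinct set of atoms, giving 3 matches.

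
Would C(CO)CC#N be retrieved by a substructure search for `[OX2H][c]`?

The pattern [OX2H][c] describes a hydroxyl oxygen attached to an aromatic carbon — a phenol.
The closest candidate here is a hydroxyl group (-OH), but the -OH is on an aliphatic carbon, not an aromatic c. No other fragment satisfies the full query, so there is no match.

No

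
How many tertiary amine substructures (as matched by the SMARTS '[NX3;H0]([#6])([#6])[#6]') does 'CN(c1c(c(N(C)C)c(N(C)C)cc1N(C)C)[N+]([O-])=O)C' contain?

4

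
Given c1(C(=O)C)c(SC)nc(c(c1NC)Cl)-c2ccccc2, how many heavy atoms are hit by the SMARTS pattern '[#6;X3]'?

12

Check the 20 heavy atoms by environment: 1× n (aromatic, X2) → no; 11× c (aromatic, X3) → match; 1× C (X3) → match; 1× O (X1) → no; 3× C (X4) → no; 1× Cl (X1) → no; 1× S (X2) → no; 1× N (X3) → no.
Summing the matching environments: 11 + 1 = 12 matching atoms.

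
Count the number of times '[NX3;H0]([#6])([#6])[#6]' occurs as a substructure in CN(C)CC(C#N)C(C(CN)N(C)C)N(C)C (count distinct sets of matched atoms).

3

[NX3;H0]([#6])([#6])[#6] is the SMARTS for a tertiary amine: a trivalent nitrogen with no H, bonded to three carbons.
The molecule carries 3 separate instances of a dimethylamino group (-N(CH3)2) meeting every constraint; each maps to a distinct set of atoms, giving 3 matches.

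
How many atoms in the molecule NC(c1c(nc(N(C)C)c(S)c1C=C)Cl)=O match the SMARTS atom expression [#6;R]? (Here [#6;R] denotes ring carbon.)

5

The query [#6;R] means: carbon that is part of a ring.
Check the 16 heavy atoms by environment: 1× n (aromatic, in 6-ring) → no; 5× c (aromatic, in 6-ring) → match; 5× C (acyclic) → no; 1× O (acyclic) → no; 2× N (acyclic) → no; 1× S (acyclic) → no; 1× Cl (acyclic) → no.
That gives 5 matching atoms.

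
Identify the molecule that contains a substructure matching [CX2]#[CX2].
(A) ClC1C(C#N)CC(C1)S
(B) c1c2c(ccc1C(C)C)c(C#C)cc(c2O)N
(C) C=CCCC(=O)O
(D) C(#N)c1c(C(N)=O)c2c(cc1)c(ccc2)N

B

[CX2]#[CX2] describes a carbon-carbon triple bond (an alkyne).
(A) has a nitrile (-C#N) but the triple bond is C#N, not C#C.
(B) contains an ethynyl group (-C#CH), which satisfies every atom and bond constraint.
(C) has a vinyl group (-CH=CH2) but the C=C is a double bond; both carbons are CX3, not CX2.
(D) has a nitrile (-C#N) but the triple bond is C#N, not C#C.
So the answer is (B).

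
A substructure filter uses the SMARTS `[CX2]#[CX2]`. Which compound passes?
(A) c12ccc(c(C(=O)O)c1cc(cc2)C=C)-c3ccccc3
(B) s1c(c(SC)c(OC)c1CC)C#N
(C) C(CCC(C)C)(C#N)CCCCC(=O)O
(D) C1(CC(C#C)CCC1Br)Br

D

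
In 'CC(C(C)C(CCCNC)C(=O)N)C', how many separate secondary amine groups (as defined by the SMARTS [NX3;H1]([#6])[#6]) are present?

[NX3;H1]([#6])[#6] is the SMARTS for a secondary amine: a trivalent nitrogen with one H, bonded to two carbons.
Exactly one fragment in the molecule meets all constraints, giving 1 match.

1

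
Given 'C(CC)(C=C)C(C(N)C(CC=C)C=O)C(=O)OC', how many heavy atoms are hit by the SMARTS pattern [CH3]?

The query [CH3] means: aliphatic carbon with exactly three hydrogens.
Check the 18 heavy atoms by environment: 4× C (H2) → no; 7× C (H1) → no; 2× C (H3) → match; 1× N (H2) → no; 3× O (H0) → no; 1× C (H0) → no.
That gives 2 matching atoms.

2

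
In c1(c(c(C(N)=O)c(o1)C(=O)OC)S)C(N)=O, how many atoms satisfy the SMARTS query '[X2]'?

3

Check the 16 heavy atoms by environment: 1× o (aromatic, X2) → match; 4× c (aromatic, X3) → no; 3× C (X3) → no; 3× O (X1) → no; 2× N (X3) → no; 1× O (X2) → match; 1× C (X4) → no; 1× S (X2) → match.
Summing the matching environments: 1 + 1 + 1 = 3 matching atoms.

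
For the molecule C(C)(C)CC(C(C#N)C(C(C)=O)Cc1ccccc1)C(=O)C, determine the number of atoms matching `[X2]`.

The query [X2] means: any atom with exactly two total connections (bonds + H).
Check the 22 heavy atoms by environment: 10× C (X4) → no; 1× C (X2) → match; 1× N (X1) → no; 6× c (aromatic, X3) → no; 2× C (X3) → no; 2× O (X1) → no.
That gives 1 matching atom.

1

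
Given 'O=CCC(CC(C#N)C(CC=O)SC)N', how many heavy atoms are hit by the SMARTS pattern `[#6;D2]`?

6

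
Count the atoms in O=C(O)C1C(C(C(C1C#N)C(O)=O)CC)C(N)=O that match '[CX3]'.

3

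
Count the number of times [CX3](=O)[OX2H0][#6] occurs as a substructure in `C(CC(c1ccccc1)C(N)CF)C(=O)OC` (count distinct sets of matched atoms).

1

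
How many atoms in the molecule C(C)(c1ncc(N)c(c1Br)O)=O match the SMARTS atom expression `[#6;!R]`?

2

The query [#6;!R] means: carbon not in any ring.
Check the 12 heavy atoms by environment: 1× n (aromatic, in 6-ring) → no; 5× c (aromatic, in 6-ring) → no; 2× C (acyclic) → match; 2× O (acyclic) → no; 1× N (acyclic) → no; 1× Br (acyclic) → no.
That gives 2 matching atoms.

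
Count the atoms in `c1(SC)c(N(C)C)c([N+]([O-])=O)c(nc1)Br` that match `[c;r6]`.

5

The query [c;r6] means: aromatic carbon that belongs to a six-membered ring.
Check the 15 heavy atoms by environment: 1× n (aromatic, in 6-ring) → no; 5× c (aromatic, in 6-ring) → match; 1× Br (acyclic) → no; 1× S (acyclic) → no; 3× C (acyclic) → no; 1× N (acyclic) → no; 1× N (charge +1, acyclic) → no; 1× O (charge -1, acyclic) → no; 1× O (acyclic) → no.
That gives 5 matching atoms.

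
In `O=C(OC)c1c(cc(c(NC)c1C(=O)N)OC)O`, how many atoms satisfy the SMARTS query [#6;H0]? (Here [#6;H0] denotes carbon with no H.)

7

The query [#6;H0] means: any carbon with no attached hydrogen.
Check the 18 heavy atoms by environment: 5× c (aromatic, H0) → match; 1× c (aromatic, H1) → no; 2× C (H0) → match; 4× O (H0) → no; 1× N (H2) → no; 1× N (H1) → no; 3× C (H3) → no; 1× O (H1) → no.
Summing the matching environments: 5 + 2 = 7 matching atoms.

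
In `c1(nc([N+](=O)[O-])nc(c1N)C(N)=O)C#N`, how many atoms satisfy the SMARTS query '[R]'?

The query [R] means: R matches any atom that is part of a ring.
Check the 15 heavy atoms by environment: 2× n (aromatic, in 6-ring) → match; 4× c (aromatic, in 6-ring) → match; 2× C (acyclic) → no; 2× O (acyclic) → no; 3× N (acyclic) → no; 1× N (charge +1, acyclic) → no; 1× O (charge -1, acyclic) → no.
Summing the matching environments: 2 + 4 = 6 matching atoms.

6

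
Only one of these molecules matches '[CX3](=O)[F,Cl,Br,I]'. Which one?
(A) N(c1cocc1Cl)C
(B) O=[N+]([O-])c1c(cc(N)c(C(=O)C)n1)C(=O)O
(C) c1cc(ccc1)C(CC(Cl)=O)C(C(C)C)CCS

[CX3](=O)[F,Cl,Br,I] describes a carbonyl carbon bonded to a halogen (an acyl halide).
(A) has a chloro substituent but the Cl is not on a carbonyl carbon.
(B) has a carboxylic acid group (-C(=O)OH) but the carbonyl is bonded to -OH, not to a halogen.
(C) contains an acyl chloride (-C(=O)Cl), which satisfies every atom and bond constraint.
So the answer is (C).

C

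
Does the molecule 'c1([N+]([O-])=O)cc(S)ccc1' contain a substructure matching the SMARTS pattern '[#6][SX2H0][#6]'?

The pattern [#6][SX2H0][#6] describes an aliphatic sulfur bridging two carbons with no H on the sulfur — a thioether.
The closest candidate here is a thiol (-SH), but the sulfur has H1, not H0 bridging two carbons. No other fragment satisfies the full query, so there is no match.

No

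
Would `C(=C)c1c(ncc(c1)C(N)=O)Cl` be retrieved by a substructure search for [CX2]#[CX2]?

No

The pattern [CX2]#[CX2] describes a carbon-carbon triple bond — an alkyne.
The closest candidate here is a vinyl group (-CH=CH2), but the C=C is a double bond; both carbons are CX3, not CX2. No other fragment satisfies the full query, so there is no match.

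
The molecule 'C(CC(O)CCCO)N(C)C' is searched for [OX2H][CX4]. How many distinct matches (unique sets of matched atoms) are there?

2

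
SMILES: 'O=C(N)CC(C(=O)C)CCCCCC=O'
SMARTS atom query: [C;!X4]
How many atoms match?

The query [C;!X4] means: aliphatic carbon that does not have four total connections.
Check the 15 heavy atoms by environment: 8× C (X4) → no; 3× C (X3) → match; 3× O (X1) → no; 1× N (X3) → no.
That gives 3 matching atoms.

3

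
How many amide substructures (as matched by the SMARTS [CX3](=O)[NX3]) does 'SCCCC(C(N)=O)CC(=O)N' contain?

2

[CX3](=O)[NX3] is the SMARTS for an amide: a carbonyl carbon bonded to a trivalent nitrogen.
The molecule carries 2 separate instances of a primary amide (-C(=O)NH2) meeting every constraint; each maps to a distinct set of atoms, giving 2 matches.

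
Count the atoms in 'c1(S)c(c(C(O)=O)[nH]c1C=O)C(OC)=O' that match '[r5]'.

Check the 15 heavy atoms by environment: 1× n (aromatic, in 5-ring) → match; 4× c (aromatic, in 5-ring) → match; 4× C (acyclic) → no; 5× O (acyclic) → no; 1× S (acyclic) → no.
Summing the matching environments: 1 + 4 = 5 matching atoms.

5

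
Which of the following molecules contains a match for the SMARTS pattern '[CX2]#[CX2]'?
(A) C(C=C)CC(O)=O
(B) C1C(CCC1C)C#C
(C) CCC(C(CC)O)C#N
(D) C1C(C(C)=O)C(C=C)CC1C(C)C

[CX2]#[CX2] describes a carbon-carbon triple bond (an alkyne).
(A) has a vinyl group (-CH=CH2) but the C=C is a double bond; both carbons are CX3, not CX2.
(B) contains an ethynyl group (-C#CH), which satisfies every atom and bond constraint.
(C) has a nitrile (-C#N) but the triple bond is C#N, not C#C.
(D) has a vinyl group (-CH=CH2) but the C=C is a double bond; both carbons are CX3, not CX2.
So the answer is (B).

B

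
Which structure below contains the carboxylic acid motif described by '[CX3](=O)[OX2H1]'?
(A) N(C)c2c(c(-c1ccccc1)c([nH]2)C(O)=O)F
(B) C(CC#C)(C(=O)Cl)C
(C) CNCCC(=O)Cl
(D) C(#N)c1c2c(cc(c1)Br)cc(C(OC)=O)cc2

A

[CX3](=O)[OX2H1] describes an sp2 carbon double-bonded to O and single-bonded to an -OH oxygen (a carboxylic acid).
(A) contains a carboxylic acid group (-C(=O)OH), which satisfies every atom and bond constraint.
(B) has an acyl chloride (-C(=O)Cl) but the carbonyl is bonded to Cl, not to an -OH oxygen.
(C) has an acyl chloride (-C(=O)Cl) but the carbonyl is bonded to Cl, not to an -OH oxygen.
(D) has a methyl-ester group (-C(=O)OCH3) but the singly-bonded O has no H (OX2H0, not OX2H1).
So the answer is (A).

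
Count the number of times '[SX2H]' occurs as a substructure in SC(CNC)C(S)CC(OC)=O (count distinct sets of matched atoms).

2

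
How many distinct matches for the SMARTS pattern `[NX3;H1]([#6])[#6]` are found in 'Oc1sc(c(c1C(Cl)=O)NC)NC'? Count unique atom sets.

2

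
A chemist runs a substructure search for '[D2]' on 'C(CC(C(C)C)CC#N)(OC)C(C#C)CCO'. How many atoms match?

7

Check the 17 heavy atoms by environment: 6× C (D2) → match; 4× C (D3) → no; 1× O (D1) → no; 1× O (D2) → match; 4× C (D1) → no; 1× N (D1) → no.
Summing the matching environments: 6 + 1 = 7 matching atoms.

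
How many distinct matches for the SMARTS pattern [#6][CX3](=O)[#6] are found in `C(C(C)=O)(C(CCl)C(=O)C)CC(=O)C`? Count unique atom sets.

3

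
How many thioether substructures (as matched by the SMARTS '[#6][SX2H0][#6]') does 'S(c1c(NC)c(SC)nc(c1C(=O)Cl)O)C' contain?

2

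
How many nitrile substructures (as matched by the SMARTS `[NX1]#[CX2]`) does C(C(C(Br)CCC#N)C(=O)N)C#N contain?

[NX1]#[CX2] is the SMARTS for a nitrile: a nitrogen triple-bonded to a two-connected carbon.
The molecule carries 2 separate instances of a nitrile (-C#N) meeting every constraint; each maps to a distinct set of atoms, giving 2 matches.

2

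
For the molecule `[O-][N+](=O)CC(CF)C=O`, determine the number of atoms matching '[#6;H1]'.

The query [#6;H1] means: any carbon bearing exactly one hydrogen.
Check the 9 heavy atoms by environment: 2× C (H2) → no; 2× C (H1) → match; 1× F (H0) → no; 2× O (H0) → no; 1× N (charge +1, H0) → no; 1× O (charge -1, H0) → no.
That gives 2 matching atoms.

2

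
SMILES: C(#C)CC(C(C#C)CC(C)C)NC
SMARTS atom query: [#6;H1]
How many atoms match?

The query [#6;H1] means: any carbon bearing exactly one hydrogen.
Check the 13 heavy atoms by environment: 2× C (H2) → no; 5× C (H1) → match; 3× C (H3) → no; 2× C (H0) → no; 1× N (H1) → no.
That gives 5 matching atoms.

5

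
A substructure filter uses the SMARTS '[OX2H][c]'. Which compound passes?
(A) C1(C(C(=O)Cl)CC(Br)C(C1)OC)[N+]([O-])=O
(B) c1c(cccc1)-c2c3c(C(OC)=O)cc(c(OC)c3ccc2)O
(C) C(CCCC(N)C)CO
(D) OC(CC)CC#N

[OX2H][c] describes a hydroxyl oxygen attached to an aromatic carbon (a phenol).
(A) has a methoxy ether (-OCH3) but the oxygen has H0, not H1.
(B) contains a hydroxyl group (-OH), which satisfies every atom and bond constraint.
(C) has a hydroxyl group (-OH) but the -OH is on an aliphatic carbon, not an aromatic c.
(D) has a hydroxyl group (-OH) but the -OH is on an aliphatic carbon, not an aromatic c.
So the answer is (B).

B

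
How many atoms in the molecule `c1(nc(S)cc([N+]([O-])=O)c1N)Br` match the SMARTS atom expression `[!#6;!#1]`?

7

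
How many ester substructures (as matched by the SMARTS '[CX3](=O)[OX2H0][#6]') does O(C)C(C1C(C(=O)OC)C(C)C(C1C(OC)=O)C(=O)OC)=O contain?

4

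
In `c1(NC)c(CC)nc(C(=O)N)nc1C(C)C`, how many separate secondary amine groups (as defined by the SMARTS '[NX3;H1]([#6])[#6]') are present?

1

[NX3;H1]([#6])[#6] is the SMARTS for a secondary amine: a trivalent nitrogen with one H, bonded to two carbons.
Exactly one fragment in the molecule meets all constraints, giving 1 match.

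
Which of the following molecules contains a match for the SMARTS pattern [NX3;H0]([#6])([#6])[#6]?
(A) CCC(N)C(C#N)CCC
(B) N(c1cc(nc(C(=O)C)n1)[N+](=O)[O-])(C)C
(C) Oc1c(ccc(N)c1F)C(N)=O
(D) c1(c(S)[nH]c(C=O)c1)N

[NX3;H0]([#6])([#6])[#6] describes a trivalent nitrogen with no H, bonded to three carbons (a tertiary amine).
(A) has a primary amino group (-NH2) but the nitrogen has H2, not H0 with three carbons.
(B) contains a dimethylamino group (-N(CH3)2), which satisfies every atom and bond constraint.
(C) has a primary amino group (-NH2) but the nitrogen has H2, not H0 with three carbons.
(D) has a primary amino group (-NH2) but the nitrogen has H2, not H0 with three carbons.
So the answer is (B).

B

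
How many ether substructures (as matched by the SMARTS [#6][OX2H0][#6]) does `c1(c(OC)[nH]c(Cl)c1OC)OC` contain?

3

[#6][OX2H0][#6] is the SMARTS for an ether: an aliphatic oxygen bridging two carbons with no H on the oxygen.
The molecule carries 3 separate instances of a methoxy ether (-OCH3) meeting every constraint; each maps to a distinct set of atoms, giving 3 matches.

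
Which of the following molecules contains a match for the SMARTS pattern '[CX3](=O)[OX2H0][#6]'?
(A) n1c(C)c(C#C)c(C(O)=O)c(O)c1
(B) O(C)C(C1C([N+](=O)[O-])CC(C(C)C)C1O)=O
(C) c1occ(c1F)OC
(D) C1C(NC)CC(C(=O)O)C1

B

[CX3](=O)[OX2H0][#6] describes a carbonyl carbon bonded to an oxygen that is itself bonded to carbon (no H on that O) (an ester).
(A) has a carboxylic acid group (-C(=O)OH) but the singly-bonded O carries H (OX2H1, not H0).
(B) contains a methyl-ester group (-C(=O)OCH3), which satisfies every atom and bond constraint.
(C) has a methoxy ether (-OCH3) but the ether oxygen is not adjacent to a C=O carbon.
(D) has a carboxylic acid group (-C(=O)OH) but the singly-bonded O carries H (OX2H1, not H0).
So the answer is (B).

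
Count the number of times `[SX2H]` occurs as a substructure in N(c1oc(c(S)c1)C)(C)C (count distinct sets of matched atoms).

1

[SX2H] is the SMARTS for a thiol: an aliphatic sulfur with two connections, one being H.
Exactly one fragment in the molecule meets all constraints, giving 1 match.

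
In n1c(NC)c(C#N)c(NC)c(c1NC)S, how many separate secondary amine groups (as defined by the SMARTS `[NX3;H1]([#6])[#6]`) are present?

[NX3;H1]([#6])[#6] is the SMARTS for a secondary amine: a trivalent nitrogen with one H, bonded to two carbons.
The molecule carries 3 separate instances of an N-methylamino group (-NHCH3) meeting every constraint; each maps to a distinct set of atoms, giving 3 matches.

3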